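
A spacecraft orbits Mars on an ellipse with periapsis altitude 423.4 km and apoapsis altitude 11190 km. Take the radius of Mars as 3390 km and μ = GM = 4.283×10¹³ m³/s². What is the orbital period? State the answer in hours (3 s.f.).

T ≈ 7.44 hours

r_p = 3390 + 423.4 = 3813.4 km = 3.8134×10⁶ m.
r_a = 3390 + 11190 = 14580 km = 1.4580×10⁷ m.
Semi-major axis a = (r_p + r_a)/2 = (3813.4 + 14580)/2 = 9196.7 km = 9.197×10⁶ m.
By Kepler's third law T = 2π√(a³/μ) = 2π × 4.262×10³ = 2.678×10⁴ s.
= 7.438 hours.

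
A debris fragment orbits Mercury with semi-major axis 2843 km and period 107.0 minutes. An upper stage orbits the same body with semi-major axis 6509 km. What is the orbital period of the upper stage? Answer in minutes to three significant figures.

Kepler's third law: T² ∝ a³, so T₂ = T₁ (a₂/a₁)^(3/2).
a₂/a₁ = 2.289, (a₂/a₁)^(3/2) = 3.464.
T₂ = 107.0 × 3.464 = 370.7 minutes.

T₂ ≈ 371 minutes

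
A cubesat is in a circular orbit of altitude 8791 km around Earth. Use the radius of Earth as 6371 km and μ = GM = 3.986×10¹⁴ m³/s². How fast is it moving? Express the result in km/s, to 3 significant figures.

v ≈ 5.13 km/s

r = 6371 + 8791 = 15162 km = 1.5162×10⁷ m.
For a circular orbit v = √(μ/r) = √(3.986×10¹⁴ / 1.516×10⁷) = √(2.629×10⁷) = 5127 m/s.
That is 5.127 km/s.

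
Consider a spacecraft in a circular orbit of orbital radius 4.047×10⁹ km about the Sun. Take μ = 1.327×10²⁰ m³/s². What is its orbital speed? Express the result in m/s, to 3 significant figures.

r = 4.047×10⁹ km = 4.047×10¹² m.
For a circular orbit v = √(μ/r) = √(1.327×10²⁰ / 4.047×10¹²) = √(3.279×10⁷) = 5726 m/s.

v ≈ 5730 m/s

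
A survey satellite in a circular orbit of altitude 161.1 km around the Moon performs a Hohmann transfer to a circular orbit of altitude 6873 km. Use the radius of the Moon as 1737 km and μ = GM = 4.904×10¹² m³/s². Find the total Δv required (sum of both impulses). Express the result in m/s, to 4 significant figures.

Δv_total ≈ 751.4 m/s

r₁ = 1737 + 161.1 = 1898.1 km = 1.8981×10⁶ m.
r₂ = 1737 + 6873 = 8610.0 km = 8.6100×10⁶ m.
Transfer ellipse a_t = (r₁ + r₂)/2 = 5.254×10⁶ m.
At r₁: circular v_c1 = √(μ/r₁) = 1607 m/s; transfer-perilune v_p = √[μ(2/r₁ − 1/a_t)] = 2058 m/s.
Δv₁ = v_p − v_c1 = 450.3 m/s.
At r₂: circular v_c2 = √(μ/r₂) = 754.7 m/s; transfer-apolune v_a = √[μ(2/r₂ − 1/a_t)] = 453.6 m/s.
Δv₂ = v_c2 − v_a = 301.1 m/s.
Total Δv = Δv₁ + Δv₂ = 751.4 m/s.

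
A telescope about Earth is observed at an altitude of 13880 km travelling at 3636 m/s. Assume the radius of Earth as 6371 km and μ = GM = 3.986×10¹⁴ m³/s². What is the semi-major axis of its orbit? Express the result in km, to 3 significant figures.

r = 6371 + 13880 = 20251 km = 2.025×10⁷ m.
Vis-viva rearranged: 1/a = 2/r − v²/μ = 9.876×10⁻⁸ − 3.317×10⁻⁸ = 6.559×10⁻⁸ m⁻¹.
a = 1.525×10⁷ m = 15245 km.

a ≈ 15200 km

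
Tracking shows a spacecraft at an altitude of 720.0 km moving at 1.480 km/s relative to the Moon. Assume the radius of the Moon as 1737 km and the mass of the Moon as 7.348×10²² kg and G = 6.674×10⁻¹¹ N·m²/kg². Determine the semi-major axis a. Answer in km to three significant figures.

μ = GM = 6.674×10⁻¹¹ × 7.348×10²² = 4.904×10¹² m³/s².
r = 1737 + 720.0 = 2457.0 km = 2.457×10⁶ m.
Specific orbital energy ε = v²/2 − μ/r = (1480)²/2 − 4.904×10¹²/2.457×10⁶ = -9.008×10⁵ J/kg.
Since ε = −μ/(2a), a = −μ/(2ε) = 2.722×10⁶ m = 2722.2 km.

a ≈ 2720 km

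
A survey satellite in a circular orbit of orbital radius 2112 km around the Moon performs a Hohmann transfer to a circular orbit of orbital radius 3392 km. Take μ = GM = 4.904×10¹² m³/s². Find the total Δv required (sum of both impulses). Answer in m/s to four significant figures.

r₁ = 2112 km = 2.112×10⁶ m.
r₂ = 3392 km = 3.392×10⁶ m.
Transfer ellipse a_t = (r₁ + r₂)/2 = 2.752×10⁶ m.
At r₁: circular v_c1 = √(μ/r₁) = 1524 m/s; transfer-perilune v_p = √[μ(2/r₁ − 1/a_t)] = 1692 m/s.
Δv₁ = v_p − v_c1 = 167.9 m/s.
At r₂: circular v_c2 = √(μ/r₂) = 1202 m/s; transfer-apolune v_a = √[μ(2/r₂ − 1/a_t)] = 1053 m/s.
Δv₂ = v_c2 − v_a = 149.1 m/s.
Total Δv = Δv₁ + Δv₂ = 317.0 m/s.

Δv_total ≈ 317.0 m/s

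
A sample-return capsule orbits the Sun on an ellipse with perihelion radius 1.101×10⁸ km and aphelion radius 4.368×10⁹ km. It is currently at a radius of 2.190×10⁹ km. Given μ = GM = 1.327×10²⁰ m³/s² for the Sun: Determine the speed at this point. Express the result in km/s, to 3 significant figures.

Semi-major axis a = (r_p + r_a)/2 = 2.2390×10⁹ km = 2.239×10¹² m.
Vis-viva: v² = μ(2/r − 1/a) = 1.327×10²⁰ × (9.132×10⁻¹³ − 4.466×10⁻¹³) = 6.192×10⁷ m²/s².
v = 7869 m/s = 7.869 km/s.

v ≈ 7.87 km/s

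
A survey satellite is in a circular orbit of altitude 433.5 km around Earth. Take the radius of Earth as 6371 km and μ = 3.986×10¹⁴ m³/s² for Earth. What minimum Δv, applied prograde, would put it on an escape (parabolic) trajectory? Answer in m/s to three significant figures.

Δv ≈ 3170 m/s

r = 6371 + 433.5 = 6804.5 km = 6.8045×10⁶ m.
Circular speed v_c = √(μ/r) = 7654 m/s.
Escape speed v_esc = √(2μ/r) = √2 × v_c = 10820 m/s.
Δv = v_esc − v_c = 3170 m/s.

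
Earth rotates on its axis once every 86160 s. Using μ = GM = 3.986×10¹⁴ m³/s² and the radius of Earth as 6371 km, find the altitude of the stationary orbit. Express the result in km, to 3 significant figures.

A synchronous orbit has period T, so by Kepler's third law a = (μT²/4π²)^(1/3).
μT²/4π² = 3.986×10¹⁴ × (8.616×10⁴)² / 39.48 = 7.495×10²² m³.
a = 4.216×10⁷ m = 42163 km.
Altitude h = a − R = 42163 − 6371 = 35792 km.

h_sync ≈ 35800 km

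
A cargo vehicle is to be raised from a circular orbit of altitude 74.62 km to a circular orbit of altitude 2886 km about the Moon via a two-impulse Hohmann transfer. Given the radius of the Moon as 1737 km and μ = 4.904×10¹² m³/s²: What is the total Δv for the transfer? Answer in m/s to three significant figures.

r₁ = 1737 + 74.62 = 1811.6 km = 1.8116×10⁶ m.
r₂ = 1737 + 2886 = 4623.0 km = 4.6230×10⁶ m.
Transfer ellipse a_t = (r₁ + r₂)/2 = 3.217×10⁶ m.
At r₁: circular v_c1 = √(μ/r₁) = 1645 m/s; transfer-perilune v_p = √[μ(2/r₁ − 1/a_t)] = 1972 m/s.
Δv₁ = v_p − v_c1 = 326.9 m/s.
At r₂: circular v_c2 = √(μ/r₂) = 1030 m/s; transfer-apolune v_a = √[μ(2/r₂ − 1/a_t)] = 772.9 m/s.
Δv₂ = v_c2 − v_a = 257.1 m/s.
Total Δv = Δv₁ + Δv₂ = 584.0 m/s.

Δv_total ≈ 584 m/s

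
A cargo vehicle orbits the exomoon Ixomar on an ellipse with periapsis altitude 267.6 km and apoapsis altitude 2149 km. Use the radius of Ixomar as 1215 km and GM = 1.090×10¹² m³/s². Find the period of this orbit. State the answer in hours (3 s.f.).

T ≈ 6.31 hours

r_p = 1215 + 267.6 = 1482.6 km = 1.4826×10⁶ m.
r_a = 1215 + 2149 = 3364.0 km = 3.3640×10⁶ m.
Semi-major axis a = (r_p + r_a)/2 = (1482.6 + 3364.0)/2 = 2423.3 km = 2.423×10⁶ m.
By Kepler's third law T = 2π√(a³/μ) = 2π × 3.613×10³ = 2.270×10⁴ s.
= 6.306 hours.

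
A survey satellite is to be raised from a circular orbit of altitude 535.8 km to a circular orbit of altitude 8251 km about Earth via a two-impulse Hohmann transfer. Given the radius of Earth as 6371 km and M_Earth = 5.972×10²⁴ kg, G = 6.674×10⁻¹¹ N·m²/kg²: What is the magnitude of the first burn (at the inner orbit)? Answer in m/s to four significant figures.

μ = GM = 6.674×10⁻¹¹ × 5.972×10²⁴ = 3.986×10¹⁴ m³/s².
r₁ = 6371 + 535.8 = 6906.8 km = 6.9068×10⁶ m.
r₂ = 6371 + 8251 = 14622 km = 1.4622×10⁷ m.
Transfer ellipse a_t = (r₁ + r₂)/2 = 1.076×10⁷ m.
At r₁: circular v_c1 = √(μ/r₁) = 7597 m/s; transfer-perigee v_p = √[μ(2/r₁ − 1/a_t)] = 8854 m/s.
Δv₁ = v_p − v_c1 = 1257 m/s.

Δv ≈ 1257 m/s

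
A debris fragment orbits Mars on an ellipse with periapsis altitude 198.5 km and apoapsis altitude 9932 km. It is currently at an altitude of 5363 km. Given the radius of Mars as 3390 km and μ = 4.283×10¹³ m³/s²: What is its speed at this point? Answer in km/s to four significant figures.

r_p = 3390 + 198.5 = 3588.5 km = 3.5885×10⁶ m.
r_a = 3390 + 9932 = 13322 km = 1.3322×10⁷ m.
r = 3390 + 5363 = 8753.0 km = 8.753×10⁶ m.
Semi-major axis a = (r_p + r_a)/2 = 8455.2 km = 8.455×10⁶ m.
Vis-viva: v² = μ(2/r − 1/a) = 4.283×10¹³ × (2.285×10⁻⁷ − 1.183×10⁻⁷) = 4.721×10⁶ m²/s².
v = 2173 m/s = 2.173 km/s.

v ≈ 2.173 km/s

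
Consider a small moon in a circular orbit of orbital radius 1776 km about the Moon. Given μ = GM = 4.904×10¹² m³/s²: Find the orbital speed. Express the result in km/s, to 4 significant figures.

r = 1776 km = 1.776×10⁶ m.
For a circular orbit v = √(μ/r) = √(4.904×10¹² / 1.776×10⁶) = √(2.761×10⁶) = 1662 m/s.
That is 1.662 km/s.

v ≈ 1.662 km/s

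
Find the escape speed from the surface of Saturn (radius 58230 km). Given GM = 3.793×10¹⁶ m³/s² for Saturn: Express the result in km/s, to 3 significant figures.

r = R = 5.823×10⁷ m.
Escape speed v_esc = √(2μ/r) = √(2 × 3.793×10¹⁶ / 5.823×10⁷) = √(1.303×10⁹) = 36090 m/s.
= 36.09 km/s.

v_esc ≈ 36.1 km/s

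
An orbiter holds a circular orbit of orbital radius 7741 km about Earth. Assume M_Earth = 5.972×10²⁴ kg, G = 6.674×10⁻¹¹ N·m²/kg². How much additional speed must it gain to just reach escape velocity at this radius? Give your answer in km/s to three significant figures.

Δv ≈ 2.97 km/s

μ = GM = 6.674×10⁻¹¹ × 5.972×10²⁴ = 3.986×10¹⁴ m³/s².
r = 7741 km = 7.741×10⁶ m.
Circular speed v_c = √(μ/r) = 7176 m/s.
Escape speed v_esc = √(2μ/r) = √2 × v_c = 10150 m/s.
Δv = v_esc − v_c = 2972 m/s = 2.972 km/s.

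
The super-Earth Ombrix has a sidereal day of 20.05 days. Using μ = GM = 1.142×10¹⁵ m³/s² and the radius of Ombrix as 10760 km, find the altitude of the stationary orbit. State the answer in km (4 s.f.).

h_sync ≈ 4.320×10⁵ km

T = 20.05 days = 1.732×10⁶ s.
A synchronous orbit has period T, so by Kepler's third law a = (μT²/4π²)^(1/3).
μT²/4π² = 1.142×10¹⁵ × (1.732×10⁶)² / 39.48 = 8.681×10²⁵ m³.
a = 4.428×10⁸ m = 4.4278×10⁵ km.
Altitude h = a − R = 4.4278×10⁵ − 10760 = 4.3202×10⁵ km.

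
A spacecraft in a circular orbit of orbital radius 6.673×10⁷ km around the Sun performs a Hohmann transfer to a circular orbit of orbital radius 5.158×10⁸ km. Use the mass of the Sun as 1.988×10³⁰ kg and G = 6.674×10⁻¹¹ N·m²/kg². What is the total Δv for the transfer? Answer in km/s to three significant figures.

μ = GM = 6.674×10⁻¹¹ × 1.988×10³⁰ = 1.327×10²⁰ m³/s².
r₁ = 6.673×10⁷ km = 6.673×10¹⁰ m.
r₂ = 5.158×10⁸ km = 5.158×10¹¹ m.
Transfer ellipse a_t = (r₁ + r₂)/2 = 2.913×10¹¹ m.
At r₁: circular v_c1 = √(μ/r₁) = 44590 m/s; transfer-perihelion v_p = √[μ(2/r₁ − 1/a_t)] = 59340 m/s.
Δv₁ = v_p − v_c1 = 14750 m/s.
At r₂: circular v_c2 = √(μ/r₂) = 16040 m/s; transfer-aphelion v_a = √[μ(2/r₂ − 1/a_t)] = 7677 m/s.
Δv₂ = v_c2 − v_a = 8362 m/s.
Total Δv = Δv₁ + Δv₂ = 23110 m/s = 23.11 km/s.

Δv_total ≈ 23.1 km/s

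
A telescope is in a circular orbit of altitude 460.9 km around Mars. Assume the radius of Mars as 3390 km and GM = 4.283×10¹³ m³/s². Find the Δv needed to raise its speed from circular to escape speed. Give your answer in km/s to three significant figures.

r = 3390 + 460.9 = 3850.9 km = 3.8509×10⁶ m.
Circular speed v_c = √(μ/r) = 3335 m/s.
Escape speed v_esc = √(2μ/r) = √2 × v_c = 4716 m/s.
Δv = v_esc − v_c = 1381 m/s = 1.381 km/s.

Δv ≈ 1.38 km/s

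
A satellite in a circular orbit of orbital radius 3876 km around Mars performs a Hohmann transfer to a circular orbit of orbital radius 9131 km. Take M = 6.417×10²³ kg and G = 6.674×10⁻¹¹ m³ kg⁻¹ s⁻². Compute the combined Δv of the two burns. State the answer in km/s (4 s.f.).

μ = GM = 6.674×10⁻¹¹ × 6.417×10²³ = 4.283×10¹³ m³/s².
r₁ = 3876 km = 3.876×10⁶ m.
r₂ = 9131 km = 9.131×10⁶ m.
Transfer ellipse a_t = (r₁ + r₂)/2 = 6.504×10⁶ m.
At r₁: circular v_c1 = √(μ/r₁) = 3324 m/s; transfer-periapsis v_p = √[μ(2/r₁ − 1/a_t)] = 3939 m/s.
Δv₁ = v_p − v_c1 = 614.7 m/s.
At r₂: circular v_c2 = √(μ/r₂) = 2166 m/s; transfer-apoapsis v_a = √[μ(2/r₂ − 1/a_t)] = 1672 m/s.
Δv₂ = v_c2 − v_a = 493.8 m/s.
Total Δv = Δv₁ + Δv₂ = 1108 m/s = 1.108 km/s.

Δv_total ≈ 1.108 km/s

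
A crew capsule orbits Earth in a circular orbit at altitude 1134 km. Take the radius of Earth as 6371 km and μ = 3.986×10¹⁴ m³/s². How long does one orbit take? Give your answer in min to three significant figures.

r = 6371 + 1134 = 7505.0 km = 7.5050×10⁶ m.
Kepler's third law: T = 2π√(r³/μ) = 2π√((7.505×10⁶)³ / 3.986×10¹⁴).
r³/μ = 1.061×10⁶ s², so T = 2π × 1.030×10³ = 6.470×10³ s.
Converting: 6.470×10³ s ÷ 60.00 = 107.8 min.

T ≈ 108 min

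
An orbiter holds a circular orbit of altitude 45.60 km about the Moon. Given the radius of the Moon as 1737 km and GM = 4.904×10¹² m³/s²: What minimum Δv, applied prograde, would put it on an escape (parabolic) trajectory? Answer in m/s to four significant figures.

Δv ≈ 687.0 m/s

r = 1737 + 45.60 = 1782.6 km = 1.7826×10⁶ m.
Circular speed v_c = √(μ/r) = 1659 m/s.
Escape speed v_esc = √(2μ/r) = √2 × v_c = 2346 m/s.
Δv = v_esc − v_c = 687.0 m/s.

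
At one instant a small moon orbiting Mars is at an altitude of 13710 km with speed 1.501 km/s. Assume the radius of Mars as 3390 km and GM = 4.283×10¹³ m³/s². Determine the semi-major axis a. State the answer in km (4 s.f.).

a ≈ 15540 km

r = 3390 + 13710 = 17100 km = 1.710×10⁷ m.
Vis-viva rearranged: 1/a = 2/r − v²/μ = 1.170×10⁻⁷ − 5.260×10⁻⁸ = 6.436×10⁻⁸ m⁻¹.
a = 1.554×10⁷ m = 15539 km.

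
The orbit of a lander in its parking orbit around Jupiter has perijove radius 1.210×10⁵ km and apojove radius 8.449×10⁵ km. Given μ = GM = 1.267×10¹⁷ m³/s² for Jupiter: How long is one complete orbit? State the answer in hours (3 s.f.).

Semi-major axis a = (r_p + r_a)/2 = (1.2100×10⁵ + 8.4490×10⁵)/2 = 4.8295×10⁵ km = 4.830×10⁸ m.
By Kepler's third law T = 2π√(a³/μ) = 2π × 2.982×10⁴ = 1.873×10⁵ s.
= 52.04 hours.

T ≈ 52.0 hours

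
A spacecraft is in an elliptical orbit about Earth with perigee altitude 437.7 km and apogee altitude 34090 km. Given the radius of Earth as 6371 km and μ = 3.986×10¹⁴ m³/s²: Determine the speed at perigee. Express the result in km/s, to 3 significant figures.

v ≈ 10.0 km/s

r_p = 6371 + 437.7 = 6808.7 km = 6.8087×10⁶ m.
r_a = 6371 + 34090 = 40461 km = 4.0461×10⁷ m.
Semi-major axis a = (r_p + r_a)/2 = 23635 km = 2.363×10⁷ m.
Vis-viva: v² = μ(2/r − 1/a) = 3.986×10¹⁴ × (2.937×10⁻⁷ − 4.231×10⁻⁸) = 1.002×10⁸ m²/s².
v = 10010 m/s = 10.01 km/s.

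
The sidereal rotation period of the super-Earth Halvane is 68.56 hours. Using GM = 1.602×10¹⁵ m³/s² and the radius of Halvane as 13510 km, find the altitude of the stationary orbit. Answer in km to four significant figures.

T = 68.56 hours = 2.468×10⁵ s.
A synchronous orbit has period T, so by Kepler's third law a = (μT²/4π²)^(1/3).
μT²/4π² = 1.602×10¹⁵ × (2.468×10⁵)² / 39.48 = 2.472×10²⁴ m³.
a = 1.352×10⁸ m = 1.3521×10⁵ km.
Altitude h = a − R = 1.3521×10⁵ − 13510 = 1.2170×10⁵ km.

h_sync ≈ 1.217×10⁵ km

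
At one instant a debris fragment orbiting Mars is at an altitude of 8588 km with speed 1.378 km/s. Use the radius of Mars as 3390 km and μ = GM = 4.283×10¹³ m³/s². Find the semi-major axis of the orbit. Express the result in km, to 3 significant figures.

a ≈ 8150 km

r = 3390 + 8588 = 11978 km = 1.198×10⁷ m.
Specific orbital energy ε = v²/2 − μ/r = (1378)²/2 − 4.283×10¹³/1.198×10⁷ = -2.626×10⁶ J/kg.
Since ε = −μ/(2a), a = −μ/(2ε) = 8.154×10⁶ m = 8154.1 km.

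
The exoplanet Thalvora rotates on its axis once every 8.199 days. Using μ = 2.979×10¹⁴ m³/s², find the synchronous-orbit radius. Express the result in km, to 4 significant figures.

r_sync ≈ 1.559×10⁵ km

T = 8.199 days = 7.084×10⁵ s.
A synchronous orbit has period T, so by Kepler's third law a = (μT²/4π²)^(1/3).
μT²/4π² = 2.979×10¹⁴ × (7.084×10⁵)² / 39.48 = 3.787×10²⁴ m³.
a = 1.559×10⁸ m = 1.5587×10⁵ km.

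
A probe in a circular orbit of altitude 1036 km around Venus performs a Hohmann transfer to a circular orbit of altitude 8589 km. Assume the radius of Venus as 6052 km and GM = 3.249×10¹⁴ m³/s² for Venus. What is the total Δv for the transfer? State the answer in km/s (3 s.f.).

r₁ = 6052 + 1036 = 7088.0 km = 7.0880×10⁶ m.
r₂ = 6052 + 8589 = 14641 km = 1.4641×10⁷ m.
Transfer ellipse a_t = (r₁ + r₂)/2 = 1.086×10⁷ m.
At r₁: circular v_c1 = √(μ/r₁) = 6770 m/s; transfer-periapsis v_p = √[μ(2/r₁ − 1/a_t)] = 7859 m/s.
Δv₁ = v_p − v_c1 = 1089 m/s.
At r₂: circular v_c2 = √(μ/r₂) = 4711 m/s; transfer-apoapsis v_a = √[μ(2/r₂ − 1/a_t)] = 3805 m/s.
Δv₂ = v_c2 − v_a = 905.8 m/s.
Total Δv = Δv₁ + Δv₂ = 1995 m/s = 1.995 km/s.

Δv_total ≈ 1.99 km/s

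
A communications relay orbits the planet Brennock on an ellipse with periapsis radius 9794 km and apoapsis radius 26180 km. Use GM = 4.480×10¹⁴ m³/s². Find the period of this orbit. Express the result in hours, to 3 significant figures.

Semi-major axis a = (r_p + r_a)/2 = (9794.0 + 26180)/2 = 17987 km = 1.799×10⁷ m.
By Kepler's third law T = 2π√(a³/μ) = 2π × 3.604×10³ = 2.265×10⁴ s.
= 6.290 hours.

T ≈ 6.29 hours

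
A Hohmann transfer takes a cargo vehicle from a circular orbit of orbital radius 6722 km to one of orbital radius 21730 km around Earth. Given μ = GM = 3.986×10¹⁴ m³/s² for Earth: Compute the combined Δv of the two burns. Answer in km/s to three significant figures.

Δv_total ≈ 3.16 km/s

r₁ = 6722 km = 6.722×10⁶ m.
r₂ = 21730 km = 2.173×10⁷ m.
Transfer ellipse a_t = (r₁ + r₂)/2 = 1.423×10⁷ m.
At r₁: circular v_c1 = √(μ/r₁) = 7701 m/s; transfer-perigee v_p = √[μ(2/r₁ − 1/a_t)] = 9517 m/s.
Δv₁ = v_p − v_c1 = 1817 m/s.
At r₂: circular v_c2 = √(μ/r₂) = 4283 m/s; transfer-apogee v_a = √[μ(2/r₂ − 1/a_t)] = 2944 m/s.
Δv₂ = v_c2 − v_a = 1339 m/s.
Total Δv = Δv₁ + Δv₂ = 3156 m/s = 3.156 km/s.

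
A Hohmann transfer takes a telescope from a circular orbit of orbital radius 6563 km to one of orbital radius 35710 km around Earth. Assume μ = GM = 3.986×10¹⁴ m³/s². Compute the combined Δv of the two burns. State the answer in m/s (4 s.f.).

Δv_total ≈ 3816 m/s

r₁ = 6563 km = 6.563×10⁶ m.
r₂ = 35710 km = 3.571×10⁷ m.
Transfer ellipse a_t = (r₁ + r₂)/2 = 2.114×10⁷ m.
At r₁: circular v_c1 = √(μ/r₁) = 7793 m/s; transfer-perigee v_p = √[μ(2/r₁ − 1/a_t)] = 10130 m/s.
Δv₁ = v_p − v_c1 = 2336 m/s.
At r₂: circular v_c2 = √(μ/r₂) = 3341 m/s; transfer-apogee v_a = √[μ(2/r₂ − 1/a_t)] = 1862 m/s.
Δv₂ = v_c2 − v_a = 1479 m/s.
Total Δv = Δv₁ + Δv₂ = 3816 m/s.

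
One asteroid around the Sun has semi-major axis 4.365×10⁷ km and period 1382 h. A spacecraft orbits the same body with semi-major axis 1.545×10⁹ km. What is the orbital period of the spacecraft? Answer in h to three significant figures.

Kepler's third law: T² ∝ a³, so T₂ = T₁ (a₂/a₁)^(3/2).
a₂/a₁ = 35.40, (a₂/a₁)^(3/2) = 210.6.
T₂ = 1382 × 210.6 = 2.910×10⁵ h.

T₂ ≈ 2.91×10⁵ h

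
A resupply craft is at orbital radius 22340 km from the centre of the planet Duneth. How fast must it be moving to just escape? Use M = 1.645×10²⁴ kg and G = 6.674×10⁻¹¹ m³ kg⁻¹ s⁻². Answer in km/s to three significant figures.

v_esc ≈ 3.14 km/s

μ = GM = 6.674×10⁻¹¹ × 1.645×10²⁴ = 1.098×10¹⁴ m³/s².
r = 22340 km = 2.234×10⁷ m.
Escape speed v_esc = √(2μ/r) = √(2 × 1.098×10¹⁴ / 2.234×10⁷) = √(9.829×10⁶) = 3135 m/s.
= 3.135 km/s.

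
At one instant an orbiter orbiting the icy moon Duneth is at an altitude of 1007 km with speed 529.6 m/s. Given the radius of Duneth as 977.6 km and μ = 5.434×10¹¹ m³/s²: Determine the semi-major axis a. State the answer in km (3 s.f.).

a ≈ 2030 km

r = 977.6 + 1007 = 1984.6 km = 1.985×10⁶ m.
Specific orbital energy ε = v²/2 − μ/r = (529.6)²/2 − 5.434×10¹¹/1.985×10⁶ = -1.336×10⁵ J/kg.
Since ε = −μ/(2a), a = −μ/(2ε) = 2.034×10⁶ m = 2034.1 km.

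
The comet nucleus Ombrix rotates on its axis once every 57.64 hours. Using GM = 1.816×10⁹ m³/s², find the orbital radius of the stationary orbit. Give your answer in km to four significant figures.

T = 57.64 hours = 2.075×10⁵ s.
A synchronous orbit has period T, so by Kepler's third law a = (μT²/4π²)^(1/3).
μT²/4π² = 1.816×10⁹ × (2.075×10⁵)² / 39.48 = 1.981×10¹⁸ m³.
a = 1.256×10⁶ m = 1255.8 km.

r_sync ≈ 1256 km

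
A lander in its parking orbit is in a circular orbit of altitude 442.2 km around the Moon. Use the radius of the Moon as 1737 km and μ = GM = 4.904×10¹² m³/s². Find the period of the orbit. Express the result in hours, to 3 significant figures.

r = 1737 + 442.2 = 2179.2 km = 2.1792×10⁶ m.
Kepler's third law: T = 2π√(r³/μ) = 2π√((2.179×10⁶)³ / 4.904×10¹²).
r³/μ = 2.110×10⁶ s², so T = 2π × 1.453×10³ = 9.127×10³ s.
Converting: 9.127×10³ s ÷ 3600 = 2.535 hours.

T ≈ 2.54 hours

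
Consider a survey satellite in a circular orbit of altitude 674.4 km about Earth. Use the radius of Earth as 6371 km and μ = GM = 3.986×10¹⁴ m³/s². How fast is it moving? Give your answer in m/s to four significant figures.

r = 6371 + 674.4 = 7045.4 km = 7.0454×10⁶ m.
For a circular orbit v = √(μ/r) = √(3.986×10¹⁴ / 7.045×10⁶) = √(5.658×10⁷) = 7522 m/s.

v ≈ 7522 m/s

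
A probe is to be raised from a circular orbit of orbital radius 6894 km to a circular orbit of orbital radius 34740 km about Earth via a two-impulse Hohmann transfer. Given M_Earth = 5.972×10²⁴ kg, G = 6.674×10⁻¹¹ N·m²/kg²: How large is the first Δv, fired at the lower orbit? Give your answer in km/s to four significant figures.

Δv ≈ 2.219 km/s

μ = GM = 6.674×10⁻¹¹ × 5.972×10²⁴ = 3.986×10¹⁴ m³/s².
r₁ = 6894 km = 6.894×10⁶ m.
r₂ = 34740 km = 3.474×10⁷ m.
Transfer ellipse a_t = (r₁ + r₂)/2 = 2.082×10⁷ m.
At r₁: circular v_c1 = √(μ/r₁) = 7604 m/s; transfer-perigee v_p = √[μ(2/r₁ − 1/a_t)] = 9823 m/s.
Δv₁ = v_p − v_c1 = 2219 m/s.
= 2.219 km/s.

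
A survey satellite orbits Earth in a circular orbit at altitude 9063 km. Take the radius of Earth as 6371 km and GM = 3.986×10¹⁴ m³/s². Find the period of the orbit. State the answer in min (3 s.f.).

r = 6371 + 9063 = 15434 km = 1.5434×10⁷ m.
Kepler's third law: T = 2π√(r³/μ) = 2π√((1.543×10⁷)³ / 3.986×10¹⁴).
r³/μ = 9.224×10⁶ s², so T = 2π × 3.037×10³ = 1.908×10⁴ s.
Converting: 1.908×10⁴ s ÷ 60.00 = 318.0 min.

T ≈ 318 min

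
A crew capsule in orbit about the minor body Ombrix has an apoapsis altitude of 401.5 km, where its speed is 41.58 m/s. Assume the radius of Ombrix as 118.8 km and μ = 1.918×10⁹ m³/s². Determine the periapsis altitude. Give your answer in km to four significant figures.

periapsis altitude ≈ 40.59 km

r_a = 118.8 + 401.5 = 520.30 km = 5.203×10⁵ m.
Specific energy ε = v²/2 − μ/r = -2.822×10³ J/kg, so a = −μ/(2ε) = 3.398×10⁵ m.
The apsides satisfy r_p + r_a = 2a, so the periapsis radius is 2a − r_a = 1.594×10⁵ m = 159.39 km.
Periapsis altitude = 159.39 − 118.8 = 40.587 km.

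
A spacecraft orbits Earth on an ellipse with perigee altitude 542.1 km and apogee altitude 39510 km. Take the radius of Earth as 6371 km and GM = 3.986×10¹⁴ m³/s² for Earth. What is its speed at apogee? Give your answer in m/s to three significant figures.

v ≈ 1510 m/s

r_p = 6371 + 542.1 = 6913.1 km = 6.9131×10⁶ m.
r_a = 6371 + 39510 = 45881 km = 4.5881×10⁷ m.
Semi-major axis a = (r_p + r_a)/2 = 26397 km = 2.640×10⁷ m.
Vis-viva: v² = μ(2/r − 1/a) = 3.986×10¹⁴ × (4.359×10⁻⁸ − 3.788×10⁻⁸) = 2.275×10⁶ m²/s².
v = 1508 m/s.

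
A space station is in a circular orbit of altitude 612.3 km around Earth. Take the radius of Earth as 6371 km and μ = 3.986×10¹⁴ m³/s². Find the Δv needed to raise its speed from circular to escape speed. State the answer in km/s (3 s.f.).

r = 6371 + 612.3 = 6983.3 km = 6.9833×10⁶ m.
Circular speed v_c = √(μ/r) = 7555 m/s.
Escape speed v_esc = √(2μ/r) = √2 × v_c = 10680 m/s.
Δv = v_esc − v_c = 3129 m/s = 3.129 km/s.

Δv ≈ 3.13 km/s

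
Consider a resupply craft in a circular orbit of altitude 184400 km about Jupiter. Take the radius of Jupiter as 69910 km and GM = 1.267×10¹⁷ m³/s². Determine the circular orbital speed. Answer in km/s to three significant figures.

v ≈ 22.3 km/s

r = 69910 + 184400 = 254310 km = 2.5431×10⁸ m.
For a circular orbit v = √(μ/r) = √(1.267×10¹⁷ / 2.543×10⁸) = √(4.982×10⁸) = 22320 m/s.
That is 22.32 km/s.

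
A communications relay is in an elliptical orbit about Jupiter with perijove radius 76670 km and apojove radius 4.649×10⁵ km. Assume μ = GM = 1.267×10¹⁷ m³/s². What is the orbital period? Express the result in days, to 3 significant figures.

Semi-major axis a = (r_p + r_a)/2 = (76670 + 4.6490×10⁵)/2 = 2.7078×10⁵ km = 2.708×10⁸ m.
By Kepler's third law T = 2π√(a³/μ) = 2π × 1.252×10⁴ = 7.866×10⁴ s.
= 0.9104 days.

T ≈ 0.91 days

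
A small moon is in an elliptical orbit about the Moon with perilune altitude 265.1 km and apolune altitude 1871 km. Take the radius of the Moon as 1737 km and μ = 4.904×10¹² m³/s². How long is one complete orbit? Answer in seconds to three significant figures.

r_p = 1737 + 265.1 = 2002.1 km = 2.0021×10⁶ m.
r_a = 1737 + 1871 = 3608.0 km = 3.6080×10⁶ m.
Semi-major axis a = (r_p + r_a)/2 = (2002.1 + 3608.0)/2 = 2805.1 km = 2.805×10⁶ m.
By Kepler's third law T = 2π√(a³/μ) = 2π × 2.121×10³ = 1.333×10⁴ s.

T ≈ 13300 seconds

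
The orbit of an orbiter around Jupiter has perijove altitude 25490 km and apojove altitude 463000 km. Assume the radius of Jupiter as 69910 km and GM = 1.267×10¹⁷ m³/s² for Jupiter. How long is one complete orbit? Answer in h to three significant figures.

r_p = 69910 + 25490 = 95400 km = 9.5400×10⁷ m.
r_a = 69910 + 463000 = 532910 km = 5.3291×10⁸ m.
Semi-major axis a = (r_p + r_a)/2 = (95400 + 5.3291×10⁵)/2 = 3.1416×10⁵ km = 3.142×10⁸ m.
By Kepler's third law T = 2π√(a³/μ) = 2π × 1.564×10⁴ = 9.829×10⁴ s.
= 27.30 h.

T ≈ 27.3 h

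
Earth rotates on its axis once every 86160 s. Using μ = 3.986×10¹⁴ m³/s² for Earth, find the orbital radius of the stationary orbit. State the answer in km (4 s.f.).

A synchronous orbit has period T, so by Kepler's third law a = (μT²/4π²)^(1/3).
μT²/4π² = 3.986×10¹⁴ × (8.616×10⁴)² / 39.48 = 7.495×10²² m³.
a = 4.216×10⁷ m = 42163 km.

r_sync ≈ 42160 km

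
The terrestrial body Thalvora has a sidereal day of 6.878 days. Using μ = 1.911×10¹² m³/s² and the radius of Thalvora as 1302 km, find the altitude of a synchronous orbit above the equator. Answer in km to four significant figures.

T = 6.878 days = 5.943×10⁵ s.
A synchronous orbit has period T, so by Kepler's third law a = (μT²/4π²)^(1/3).
μT²/4π² = 1.911×10¹² × (5.943×10⁵)² / 39.48 = 1.709×10²² m³.
a = 2.576×10⁷ m = 25760 km.
Altitude h = a − R = 25760 − 1302 = 24458 km.

h_sync ≈ 24460 km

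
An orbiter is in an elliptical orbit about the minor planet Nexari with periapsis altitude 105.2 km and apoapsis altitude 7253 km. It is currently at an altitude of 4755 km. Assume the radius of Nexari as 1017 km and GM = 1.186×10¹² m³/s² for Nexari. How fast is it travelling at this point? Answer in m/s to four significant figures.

r_p = 1017 + 105.2 = 1122.2 km = 1.1222×10⁶ m.
r_a = 1017 + 7253 = 8270.0 km = 8.2700×10⁶ m.
r = 1017 + 4755 = 5772.0 km = 5.772×10⁶ m.
Semi-major axis a = (r_p + r_a)/2 = 4696.1 km = 4.696×10⁶ m.
Vis-viva: v² = μ(2/r − 1/a) = 1.186×10¹² × (3.465×10⁻⁷ − 2.129×10⁻⁷) = 1.584×10⁵ m²/s².
v = 398.0 m/s.

v ≈ 398.0 m/s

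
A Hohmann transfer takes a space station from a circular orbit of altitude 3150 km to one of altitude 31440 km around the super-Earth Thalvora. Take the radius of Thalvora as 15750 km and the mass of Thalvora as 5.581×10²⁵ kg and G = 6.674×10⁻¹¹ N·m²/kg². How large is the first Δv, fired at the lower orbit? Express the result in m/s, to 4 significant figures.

μ = GM = 6.674×10⁻¹¹ × 5.581×10²⁵ = 3.725×10¹⁵ m³/s².
r₁ = 15750 + 3150 = 18900 km = 1.8900×10⁷ m.
r₂ = 15750 + 31440 = 47190 km = 4.7190×10⁷ m.
Transfer ellipse a_t = (r₁ + r₂)/2 = 3.304×10⁷ m.
At r₁: circular v_c1 = √(μ/r₁) = 14040 m/s; transfer-periapsis v_p = √[μ(2/r₁ − 1/a_t)] = 16780 m/s.
Δv₁ = v_p − v_c1 = 2738 m/s.

Δv ≈ 2738 m/s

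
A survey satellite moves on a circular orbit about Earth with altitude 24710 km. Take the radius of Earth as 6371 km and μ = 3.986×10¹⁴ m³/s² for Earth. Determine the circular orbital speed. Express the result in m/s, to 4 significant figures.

r = 6371 + 24710 = 31081 km = 3.1081×10⁷ m.
For a circular orbit v = √(μ/r) = √(3.986×10¹⁴ / 3.108×10⁷) = √(1.282×10⁷) = 3581 m/s.

v ≈ 3581 m/s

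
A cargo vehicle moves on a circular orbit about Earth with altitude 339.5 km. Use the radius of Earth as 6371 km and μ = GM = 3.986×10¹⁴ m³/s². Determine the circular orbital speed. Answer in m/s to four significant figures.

r = 6371 + 339.5 = 6710.5 km = 6.7105×10⁶ m.
For a circular orbit v = √(μ/r) = √(3.986×10¹⁴ / 6.710×10⁶) = √(5.940×10⁷) = 7707 m/s.

v ≈ 7707 m/s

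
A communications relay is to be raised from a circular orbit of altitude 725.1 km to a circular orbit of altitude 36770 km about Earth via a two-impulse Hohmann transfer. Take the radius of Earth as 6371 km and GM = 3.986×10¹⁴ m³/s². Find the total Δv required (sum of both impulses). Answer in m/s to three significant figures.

r₁ = 6371 + 725.1 = 7096.1 km = 7.0961×10⁶ m.
r₂ = 6371 + 36770 = 43141 km = 4.3141×10⁷ m.
Transfer ellipse a_t = (r₁ + r₂)/2 = 2.512×10⁷ m.
At r₁: circular v_c1 = √(μ/r₁) = 7495 m/s; transfer-perigee v_p = √[μ(2/r₁ − 1/a_t)] = 9822 m/s.
Δv₁ = v_p − v_c1 = 2327 m/s.
At r₂: circular v_c2 = √(μ/r₂) = 3040 m/s; transfer-apogee v_a = √[μ(2/r₂ − 1/a_t)] = 1616 m/s.
Δv₂ = v_c2 − v_a = 1424 m/s.
Total Δv = Δv₁ + Δv₂ = 3751 m/s.

Δv_total ≈ 3750 m/s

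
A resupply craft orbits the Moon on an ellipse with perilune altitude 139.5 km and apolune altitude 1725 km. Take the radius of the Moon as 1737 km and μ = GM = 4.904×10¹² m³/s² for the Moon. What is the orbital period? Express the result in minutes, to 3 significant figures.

T ≈ 206 minutes

r_p = 1737 + 139.5 = 1876.5 km = 1.8765×10⁶ m.
r_a = 1737 + 1725 = 3462.0 km = 3.4620×10⁶ m.
Semi-major axis a = (r_p + r_a)/2 = (1876.5 + 3462.0)/2 = 2669.2 km = 2.669×10⁶ m.
By Kepler's third law T = 2π√(a³/μ) = 2π × 1.969×10³ = 1.237×10⁴ s.
= 206.2 minutes.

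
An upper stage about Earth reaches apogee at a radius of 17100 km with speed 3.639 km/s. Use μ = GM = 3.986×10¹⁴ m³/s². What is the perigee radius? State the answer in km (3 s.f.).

r_a = 1.710×10⁷ m.
Specific energy ε = v²/2 − μ/r = -1.669×10⁷ J/kg, so a = −μ/(2ε) = 1.194×10⁷ m.
The apsides satisfy r_p + r_a = 2a, so the perigee radius is 2a − r_a = 6.784×10⁶ m = 6784.3 km.

perigee radius ≈ 6780 km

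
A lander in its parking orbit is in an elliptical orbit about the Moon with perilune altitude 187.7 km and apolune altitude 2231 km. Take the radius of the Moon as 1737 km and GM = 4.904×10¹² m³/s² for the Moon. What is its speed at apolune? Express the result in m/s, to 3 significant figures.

v ≈ 899 m/s

r_p = 1737 + 187.7 = 1924.7 km = 1.9247×10⁶ m.
r_a = 1737 + 2231 = 3968.0 km = 3.9680×10⁶ m.
Semi-major axis a = (r_p + r_a)/2 = 2946.3 km = 2.946×10⁶ m.
Vis-viva: v² = μ(2/r − 1/a) = 4.904×10¹² × (5.040×10⁻⁷ − 3.394×10⁻⁷) = 8.073×10⁵ m²/s².
v = 898.5 m/s.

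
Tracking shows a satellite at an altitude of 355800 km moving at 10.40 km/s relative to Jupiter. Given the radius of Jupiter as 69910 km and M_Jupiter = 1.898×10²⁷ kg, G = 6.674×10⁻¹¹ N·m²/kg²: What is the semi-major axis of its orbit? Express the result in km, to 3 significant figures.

a ≈ 2.60×10⁵ km

μ = GM = 6.674×10⁻¹¹ × 1.898×10²⁷ = 1.267×10¹⁷ m³/s².
r = 69910 + 355800 = 4.2571×10⁵ km = 4.257×10⁸ m.
Specific orbital energy ε = v²/2 − μ/r = (10400)²/2 − 1.267×10¹⁷/4.257×10⁸ = -2.435×10⁸ J/kg.
Since ε = −μ/(2a), a = −μ/(2ε) = 2.601×10⁸ m = 2.6013×10⁵ km.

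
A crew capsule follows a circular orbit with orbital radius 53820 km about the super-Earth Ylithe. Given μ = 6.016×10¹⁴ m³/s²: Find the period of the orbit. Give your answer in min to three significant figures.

T ≈ 1690 min

r = 53820 km = 5.382×10⁷ m.
Kepler's third law: T = 2π√(r³/μ) = 2π√((5.382×10⁷)³ / 6.016×10¹⁴).
r³/μ = 2.591×10⁸ s², so T = 2π × 1.610×10⁴ = 1.011×10⁵ s.
Converting: 1.011×10⁵ s ÷ 60.00 = 1686 min.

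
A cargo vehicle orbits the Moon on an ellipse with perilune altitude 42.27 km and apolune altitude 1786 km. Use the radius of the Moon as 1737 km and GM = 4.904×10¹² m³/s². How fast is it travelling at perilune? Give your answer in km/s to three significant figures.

v ≈ 1.91 km/s

r_p = 1737 + 42.27 = 1779.3 km = 1.7793×10⁶ m.
r_a = 1737 + 1786 = 3523.0 km = 3.5230×10⁶ m.
Semi-major axis a = (r_p + r_a)/2 = 2651.1 km = 2.651×10⁶ m.
Vis-viva: v² = μ(2/r − 1/a) = 4.904×10¹² × (1.124×10⁻⁶ − 3.772×10⁻⁷) = 3.663×10⁶ m²/s².
v = 1914 m/s = 1.914 km/s.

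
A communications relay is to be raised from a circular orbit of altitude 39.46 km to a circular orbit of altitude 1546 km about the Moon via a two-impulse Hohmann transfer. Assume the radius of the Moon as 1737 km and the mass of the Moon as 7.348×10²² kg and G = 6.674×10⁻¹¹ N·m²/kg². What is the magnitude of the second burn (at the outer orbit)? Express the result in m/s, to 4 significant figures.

Δv ≈ 198.0 m/s

μ = GM = 6.674×10⁻¹¹ × 7.348×10²² = 4.904×10¹² m³/s².
r₁ = 1737 + 39.46 = 1776.5 km = 1.7765×10⁶ m.
r₂ = 1737 + 1546 = 3283.0 km = 3.2830×10⁶ m.
Transfer ellipse a_t = (r₁ + r₂)/2 = 2.530×10⁶ m.
At r₁: circular v_c1 = √(μ/r₁) = 1661 m/s; transfer-perilune v_p = √[μ(2/r₁ − 1/a_t)] = 1893 m/s.
At r₂: circular v_c2 = √(μ/r₂) = 1222 m/s; transfer-apolune v_a = √[μ(2/r₂ − 1/a_t)] = 1024 m/s.
Δv₂ = v_c2 − v_a = 198.0 m/s.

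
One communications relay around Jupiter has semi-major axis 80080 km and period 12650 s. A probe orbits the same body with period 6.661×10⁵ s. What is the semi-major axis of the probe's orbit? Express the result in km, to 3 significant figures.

a₂ ≈ 1.13×10⁶ km

Kepler's third law: a³ ∝ T², so a₂ = a₁ (T₂/T₁)^(2/3).
T₂/T₁ = 52.66, (T₂/T₁)^(2/3) = 14.05.
a₂ = 80080 × 14.05 = 1.125×10⁶ km.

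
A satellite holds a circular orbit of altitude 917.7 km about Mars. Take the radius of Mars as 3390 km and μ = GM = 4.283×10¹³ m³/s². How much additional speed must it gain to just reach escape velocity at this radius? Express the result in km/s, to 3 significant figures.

Δv ≈ 1.31 km/s

r = 3390 + 917.7 = 4307.7 km = 4.3077×10⁶ m.
Circular speed v_c = √(μ/r) = 3153 m/s.
Escape speed v_esc = √(2μ/r) = √2 × v_c = 4459 m/s.
Δv = v_esc − v_c = 1306 m/s = 1.306 km/s.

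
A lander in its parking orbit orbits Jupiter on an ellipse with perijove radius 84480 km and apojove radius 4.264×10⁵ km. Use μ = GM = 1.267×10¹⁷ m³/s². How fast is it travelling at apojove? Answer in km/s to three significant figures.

Semi-major axis a = (r_p + r_a)/2 = 2.5544×10⁵ km = 2.554×10⁸ m.
Vis-viva: v² = μ(2/r − 1/a) = 1.267×10¹⁷ × (4.690×10⁻⁹ − 3.915×10⁻⁹) = 9.827×10⁷ m²/s².
v = 9913 m/s = 9.913 km/s.

v ≈ 9.91 km/s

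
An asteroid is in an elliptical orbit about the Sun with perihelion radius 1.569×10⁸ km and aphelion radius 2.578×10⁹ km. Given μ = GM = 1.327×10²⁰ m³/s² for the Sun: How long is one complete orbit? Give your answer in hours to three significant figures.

Semi-major axis a = (r_p + r_a)/2 = (1.5690×10⁸ + 2.5780×10⁹)/2 = 1.3674×10⁹ km = 1.367×10¹² m.
By Kepler's third law T = 2π√(a³/μ) = 2π × 1.388×10⁸ = 8.722×10⁸ s.
= 2.423×10⁵ hours.

T ≈ 242000 hours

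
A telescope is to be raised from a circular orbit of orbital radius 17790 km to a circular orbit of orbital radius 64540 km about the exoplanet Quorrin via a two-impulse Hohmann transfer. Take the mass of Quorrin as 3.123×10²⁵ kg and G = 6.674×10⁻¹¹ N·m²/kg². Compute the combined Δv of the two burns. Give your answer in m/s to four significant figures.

Δv_total ≈ 4676 m/s

μ = GM = 6.674×10⁻¹¹ × 3.123×10²⁵ = 2.084×10¹⁵ m³/s².
r₁ = 17790 km = 1.779×10⁷ m.
r₂ = 64540 km = 6.454×10⁷ m.
Transfer ellipse a_t = (r₁ + r₂)/2 = 4.116×10⁷ m.
At r₁: circular v_c1 = √(μ/r₁) = 10820 m/s; transfer-periapsis v_p = √[μ(2/r₁ − 1/a_t)] = 13550 m/s.
Δv₁ = v_p − v_c1 = 2729 m/s.
At r₂: circular v_c2 = √(μ/r₂) = 5683 m/s; transfer-apoapsis v_a = √[μ(2/r₂ − 1/a_t)] = 3736 m/s.
Δv₂ = v_c2 − v_a = 1947 m/s.
Total Δv = Δv₁ + Δv₂ = 4676 m/s.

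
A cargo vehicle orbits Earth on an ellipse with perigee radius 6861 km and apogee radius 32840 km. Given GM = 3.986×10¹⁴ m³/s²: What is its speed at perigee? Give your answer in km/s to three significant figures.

Semi-major axis a = (r_p + r_a)/2 = 19850 km = 1.985×10⁷ m.
Vis-viva: v² = μ(2/r − 1/a) = 3.986×10¹⁴ × (2.915×10⁻⁷ − 5.038×10⁻⁸) = 9.611×10⁷ m²/s².
v = 9804 m/s = 9.804 km/s.

v ≈ 9.80 km/s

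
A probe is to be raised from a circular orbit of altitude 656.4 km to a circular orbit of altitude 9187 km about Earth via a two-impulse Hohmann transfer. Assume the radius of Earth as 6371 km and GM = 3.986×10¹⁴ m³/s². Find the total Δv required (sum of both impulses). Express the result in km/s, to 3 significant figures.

Δv_total ≈ 2.38 km/s

r₁ = 6371 + 656.4 = 7027.4 km = 7.0274×10⁶ m.
r₂ = 6371 + 9187 = 15558 km = 1.5558×10⁷ m.
Transfer ellipse a_t = (r₁ + r₂)/2 = 1.129×10⁷ m.
At r₁: circular v_c1 = √(μ/r₁) = 7531 m/s; transfer-perigee v_p = √[μ(2/r₁ − 1/a_t)] = 8840 m/s.
Δv₁ = v_p − v_c1 = 1309 m/s.
At r₂: circular v_c2 = √(μ/r₂) = 5062 m/s; transfer-apogee v_a = √[μ(2/r₂ − 1/a_t)] = 3993 m/s.
Δv₂ = v_c2 − v_a = 1069 m/s.
Total Δv = Δv₁ + Δv₂ = 2377 m/s = 2.377 km/s.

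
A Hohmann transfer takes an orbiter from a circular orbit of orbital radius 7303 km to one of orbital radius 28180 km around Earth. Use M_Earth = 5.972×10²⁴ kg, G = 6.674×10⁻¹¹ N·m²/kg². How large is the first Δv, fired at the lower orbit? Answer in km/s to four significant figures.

μ = GM = 6.674×10⁻¹¹ × 5.972×10²⁴ = 3.986×10¹⁴ m³/s².
r₁ = 7303 km = 7.303×10⁶ m.
r₂ = 28180 km = 2.818×10⁷ m.
Transfer ellipse a_t = (r₁ + r₂)/2 = 1.774×10⁷ m.
At r₁: circular v_c1 = √(μ/r₁) = 7388 m/s; transfer-perigee v_p = √[μ(2/r₁ − 1/a_t)] = 9311 m/s.
Δv₁ = v_p − v_c1 = 1923 m/s.
= 1.923 km/s.

Δv ≈ 1.923 km/s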